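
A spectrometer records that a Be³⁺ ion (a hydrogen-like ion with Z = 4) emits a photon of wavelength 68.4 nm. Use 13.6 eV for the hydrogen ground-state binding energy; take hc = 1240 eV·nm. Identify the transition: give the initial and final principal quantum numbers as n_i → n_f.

n_i = 6, n_f = 3

The photon energy is ΔE = hc/λ = 1240 / 68.4 = 18.13 eV.
With Z = 4, ΔE = 217.6 × (1/n_f² − 1/n_i²), so 1/n_f² − 1/n_i² = 0.08331.
Trying n_f = 3 gives 1/n_i² = 0.02780, i.e. n_i ≈ 6; this pair matches.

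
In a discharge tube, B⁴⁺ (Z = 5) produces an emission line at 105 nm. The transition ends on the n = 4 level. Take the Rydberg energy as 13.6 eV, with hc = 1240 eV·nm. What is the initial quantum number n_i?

n_i = 6

The photon energy is ΔE = hc/λ = 1240 / 105 = 11.81 eV.
With Z = 5, ΔE = 340.0 × (1/n_f² − 1/n_i²), so 1/n_f² − 1/n_i² = 0.03473.
With n_f = 4: 1/n_i² = 1/16 − 0.03473 = 0.02777, so n_i ≈ 6.00.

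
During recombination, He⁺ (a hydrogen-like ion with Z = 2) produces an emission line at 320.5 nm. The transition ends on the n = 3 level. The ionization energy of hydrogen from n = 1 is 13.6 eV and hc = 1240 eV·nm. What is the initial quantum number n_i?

n_i = 5

The photon energy is ΔE = hc/λ = 1240 / 320.5 = 3.869 eV.
With Z = 2, ΔE = 54.40 × (1/n_f² − 1/n_i²), so 1/n_f² − 1/n_i² = 0.07112.
With n_f = 3: 1/n_i² = 1/9 − 0.07112 = 0.03999, so n_i ≈ 5.00.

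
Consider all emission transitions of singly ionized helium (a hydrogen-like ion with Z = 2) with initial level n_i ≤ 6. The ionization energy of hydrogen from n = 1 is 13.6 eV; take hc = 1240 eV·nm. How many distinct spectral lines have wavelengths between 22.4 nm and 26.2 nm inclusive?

4

Enumerate all n_i → n_f pairs with 1 ≤ n_f < n_i ≤ 6 and compute λ = 1240 / [13.6·4·(1/n_f² − 1/n_i²)].
Lines falling in [22.4, 26.2] nm: 6→1 (23.45 nm), 5→1 (23.74 nm), 4→1 (24.31 nm), 3→1 (25.64 nm).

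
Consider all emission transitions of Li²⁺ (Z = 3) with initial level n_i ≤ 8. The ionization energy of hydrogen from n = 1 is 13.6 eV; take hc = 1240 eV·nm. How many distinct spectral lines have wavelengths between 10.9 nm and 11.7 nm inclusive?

1

Enumerate all n_i → n_f pairs with 1 ≤ n_f < n_i ≤ 8 and compute λ = 1240 / [13.6·9·(1/n_f² − 1/n_i²)].
Lines falling in [10.9, 11.7] nm: 3→1 (11.40 nm).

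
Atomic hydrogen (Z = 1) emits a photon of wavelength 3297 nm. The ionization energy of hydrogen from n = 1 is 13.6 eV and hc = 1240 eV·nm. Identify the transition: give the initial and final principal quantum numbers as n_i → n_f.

n_i = 9, n_f = 5

The photon energy is ΔE = hc/λ = 1240 / 3297 = 0.3761 eV.
With Z = 1, ΔE = 13.60 × (1/n_f² − 1/n_i²), so 1/n_f² − 1/n_i² = 0.02765.
Trying n_f = 5 gives 1/n_i² = 0.01235, i.e. n_i ≈ 9; this pair matches.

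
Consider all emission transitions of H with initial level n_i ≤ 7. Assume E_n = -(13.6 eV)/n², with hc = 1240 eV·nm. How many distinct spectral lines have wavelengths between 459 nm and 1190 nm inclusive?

4

Enumerate all n_i → n_f pairs with 1 ≤ n_f < n_i ≤ 7 and compute λ = 1240 / [13.6·1·(1/n_f² − 1/n_i²)].
Lines falling in [459, 1190] nm: 4→2 (486.3 nm), 3→2 (656.5 nm), 7→3 (1005 nm), 6→3 (1094 nm).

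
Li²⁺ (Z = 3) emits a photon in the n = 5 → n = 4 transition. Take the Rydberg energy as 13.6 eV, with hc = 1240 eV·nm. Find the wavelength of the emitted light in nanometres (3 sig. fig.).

450 nm

For Z = 3 the level energies scale as Z², so the effective Rydberg energy is 13.6 × 9 = 122.4 eV.
ΔE = 122.4 × (1/4² − 1/5²) = 122.4 × 0.02250 = 2.754 eV.
λ = hc/ΔE = 1240 / 2.754 = 450 nm.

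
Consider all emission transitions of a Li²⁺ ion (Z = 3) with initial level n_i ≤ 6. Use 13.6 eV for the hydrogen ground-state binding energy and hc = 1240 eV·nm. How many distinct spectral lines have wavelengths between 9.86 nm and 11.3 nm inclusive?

3

Enumerate all n_i → n_f pairs with 1 ≤ n_f < n_i ≤ 6 and compute λ = 1240 / [13.6·9·(1/n_f² − 1/n_i²)].
Lines falling in [9.86, 11.3] nm: 6→1 (10.42 nm), 5→1 (10.55 nm), 4→1 (10.81 nm).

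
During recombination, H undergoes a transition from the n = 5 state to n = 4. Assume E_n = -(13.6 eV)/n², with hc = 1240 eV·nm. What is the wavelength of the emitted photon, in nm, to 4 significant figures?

4052 nm

ΔE = 13.60 × (1/4² − 1/5²) = 13.60 × 0.02250 = 0.3060 eV.
λ = hc/ΔE = 1240 / 0.3060 = 4052 nm.
This line belongs to the Brackett series.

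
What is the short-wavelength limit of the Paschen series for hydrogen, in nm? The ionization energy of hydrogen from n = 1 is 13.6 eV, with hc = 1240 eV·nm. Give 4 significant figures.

The Paschen series has lower level n_f = 3; the series limit corresponds to n_i → ∞.
ΔE_max = 13.6 × 1 / 3² = 1.511 eV.
λ_min = 1240 / 1.511 = 820.6 nm.

820.6 nm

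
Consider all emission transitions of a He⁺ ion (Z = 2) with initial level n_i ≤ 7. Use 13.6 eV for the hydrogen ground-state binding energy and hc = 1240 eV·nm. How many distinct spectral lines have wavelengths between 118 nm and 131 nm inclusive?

1

Enumerate all n_i → n_f pairs with 1 ≤ n_f < n_i ≤ 7 and compute λ = 1240 / [13.6·4·(1/n_f² − 1/n_i²)].
Lines falling in [118, 131] nm: 4→2 (121.6 nm).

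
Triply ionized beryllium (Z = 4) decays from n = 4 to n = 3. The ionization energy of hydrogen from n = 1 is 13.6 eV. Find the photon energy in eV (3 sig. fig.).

10.6 eV

The Bohr energies scale as Z², so for Z = 4: E_n = −217.6/n² eV.
E_4 = −217.6/16 = −13.60 eV and E_3 = −217.6/9 = −24.18 eV.
The photon energy is |E_4 − E_3| = 10.6 eV.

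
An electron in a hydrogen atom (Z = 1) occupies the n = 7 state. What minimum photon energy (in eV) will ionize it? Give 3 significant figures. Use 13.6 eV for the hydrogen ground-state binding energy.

0.278 eV

E_7 = −13.60/49 = −0.278 eV, so ionization (to E = 0) requires 0.278 eV.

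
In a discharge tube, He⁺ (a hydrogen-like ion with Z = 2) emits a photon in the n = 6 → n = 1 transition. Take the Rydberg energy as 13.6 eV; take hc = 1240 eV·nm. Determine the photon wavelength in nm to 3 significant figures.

For Z = 2 the level energies scale as Z², so the effective Rydberg energy is 13.6 × 4 = 54.40 eV.
ΔE = 54.40 × (1/1² − 1/6²) = 54.40 × 0.9722 = 52.89 eV.
λ = hc/ΔE = 1240 / 52.89 = 23.4 nm.

23.4 nm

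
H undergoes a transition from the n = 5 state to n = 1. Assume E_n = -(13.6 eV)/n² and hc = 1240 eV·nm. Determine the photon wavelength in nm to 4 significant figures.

94.98 nm

ΔE = 13.60 × (1/1² − 1/5²) = 13.60 × 0.9600 = 13.06 eV.
λ = hc/ΔE = 1240 / 13.06 = 94.98 nm.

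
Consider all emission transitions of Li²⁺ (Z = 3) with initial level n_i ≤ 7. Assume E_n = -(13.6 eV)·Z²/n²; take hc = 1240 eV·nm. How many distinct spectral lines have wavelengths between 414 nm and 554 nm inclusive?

Enumerate all n_i → n_f pairs with 1 ≤ n_f < n_i ≤ 7 and compute λ = 1240 / [13.6·9·(1/n_f² − 1/n_i²)].
Lines falling in [414, 554] nm: 5→4 (450.3 nm), 7→5 (517.1 nm).

2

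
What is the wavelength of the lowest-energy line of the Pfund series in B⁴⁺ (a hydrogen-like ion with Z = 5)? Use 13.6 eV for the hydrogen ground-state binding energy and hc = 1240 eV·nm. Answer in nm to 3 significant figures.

298 nm

The Pfund series terminates on n_f = 5; the first line has n_i = 5+1 = 6.
ΔE = 340.0 × (1/5² − 1/6²) = 4.156 eV.
λ = 1240 / 4.156 = 298 nm.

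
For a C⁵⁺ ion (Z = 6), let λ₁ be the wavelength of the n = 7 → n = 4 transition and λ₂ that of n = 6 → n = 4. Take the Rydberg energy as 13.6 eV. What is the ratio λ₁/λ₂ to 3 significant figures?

0.825

λ ∝ 1/ΔE ∝ 1/(1/n_f² − 1/n_i²), and the Z² and hc factors cancel in the ratio.
λ₁/λ₂ = (1/4² − 1/6²)/(1/4² − 1/7²) = 0.03472/0.04209 = 0.825.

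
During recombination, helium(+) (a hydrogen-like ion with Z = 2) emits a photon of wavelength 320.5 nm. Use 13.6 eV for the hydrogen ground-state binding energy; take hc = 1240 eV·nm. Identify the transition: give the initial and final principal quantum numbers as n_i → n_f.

The photon energy is ΔE = hc/λ = 1240 / 320.5 = 3.869 eV.
With Z = 2, ΔE = 54.40 × (1/n_f² − 1/n_i²), so 1/n_f² − 1/n_i² = 0.07112.
Trying n_f = 3 gives 1/n_i² = 0.03999, i.e. n_i ≈ 5; this pair matches.

n_i = 5, n_f = 3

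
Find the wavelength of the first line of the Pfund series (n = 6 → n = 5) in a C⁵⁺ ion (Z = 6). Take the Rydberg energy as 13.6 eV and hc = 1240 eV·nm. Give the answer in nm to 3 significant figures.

The Pfund series terminates on n_f = 5; the first line has n_i = 5+1 = 6.
ΔE = 489.6 × (1/5² − 1/6²) = 5.984 eV.
λ = 1240 / 5.984 = 207 nm.

207 nm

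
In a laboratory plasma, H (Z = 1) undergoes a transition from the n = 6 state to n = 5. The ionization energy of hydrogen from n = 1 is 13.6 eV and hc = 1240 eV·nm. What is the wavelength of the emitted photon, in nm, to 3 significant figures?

ΔE = 13.60 × (1/5² − 1/6²) = 13.60 × 0.01222 = 0.1662 eV.
λ = hc/ΔE = 1240 / 0.1662 = 7460 nm.

7460 nm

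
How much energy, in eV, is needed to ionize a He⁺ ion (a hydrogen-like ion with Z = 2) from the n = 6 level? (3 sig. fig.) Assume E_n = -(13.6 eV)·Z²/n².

1.51 eV

E_n = −13.6 Z²/n² = −54.40/n² eV for Z = 2.
E_6 = −54.40/36 = −1.51 eV, so ionization (to E = 0) requires 1.51 eV.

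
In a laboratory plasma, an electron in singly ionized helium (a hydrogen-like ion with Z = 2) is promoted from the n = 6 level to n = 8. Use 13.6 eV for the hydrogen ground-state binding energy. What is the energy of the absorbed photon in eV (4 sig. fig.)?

The Bohr energies scale as Z², so for Z = 2: E_n = −54.40/n² eV.
E_8 = −54.40/64 = −0.8500 eV and E_6 = −54.40/36 = −1.511 eV.
The photon energy is |E_8 − E_6| = 0.6611 eV.

0.6611 eV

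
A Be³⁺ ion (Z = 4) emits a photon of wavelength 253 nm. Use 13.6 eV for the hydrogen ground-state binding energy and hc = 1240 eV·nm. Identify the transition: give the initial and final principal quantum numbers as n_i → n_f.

n_i = 5, n_f = 4

The photon energy is ΔE = hc/λ = 1240 / 253 = 4.901 eV.
With Z = 4, ΔE = 217.6 × (1/n_f² − 1/n_i²), so 1/n_f² − 1/n_i² = 0.02252.
Trying n_f = 4 gives 1/n_i² = 0.03998, i.e. n_i ≈ 5; this pair matches.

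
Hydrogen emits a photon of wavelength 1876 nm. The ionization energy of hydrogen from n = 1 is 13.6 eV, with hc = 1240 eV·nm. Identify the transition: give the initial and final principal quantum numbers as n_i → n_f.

n_i = 4, n_f = 3

The photon energy is ΔE = hc/λ = 1240 / 1876 = 0.6610 eV.
With Z = 1, ΔE = 13.60 × (1/n_f² − 1/n_i²), so 1/n_f² − 1/n_i² = 0.04860.
Trying n_f = 3 gives 1/n_i² = 0.06251, i.e. n_i ≈ 4; this pair matches.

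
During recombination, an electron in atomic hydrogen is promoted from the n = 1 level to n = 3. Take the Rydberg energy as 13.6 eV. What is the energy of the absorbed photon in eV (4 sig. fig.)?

E_3 = −13.60/9 = −1.511 eV and E_1 = −13.60/1 = −13.60 eV.
The photon energy is |E_3 − E_1| = 12.09 eV.

12.09 eV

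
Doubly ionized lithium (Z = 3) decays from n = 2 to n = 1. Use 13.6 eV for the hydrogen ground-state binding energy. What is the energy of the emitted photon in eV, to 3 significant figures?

91.8 eV

The Bohr energies scale as Z², so for Z = 3: E_n = −122.4/n² eV.
E_2 = −122.4/4 = −30.60 eV and E_1 = −122.4/1 = −122.4 eV.
The photon energy is |E_2 − E_1| = 91.8 eV.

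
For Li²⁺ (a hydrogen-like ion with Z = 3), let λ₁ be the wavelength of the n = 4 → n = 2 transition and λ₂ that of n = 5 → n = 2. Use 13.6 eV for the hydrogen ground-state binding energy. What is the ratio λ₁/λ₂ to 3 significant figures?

λ ∝ 1/ΔE ∝ 1/(1/n_f² − 1/n_i²), and the Z² and hc factors cancel in the ratio.
λ₁/λ₂ = (1/2² − 1/5²)/(1/2² − 1/4²) = 0.2100/0.1875 = 1.12.

1.12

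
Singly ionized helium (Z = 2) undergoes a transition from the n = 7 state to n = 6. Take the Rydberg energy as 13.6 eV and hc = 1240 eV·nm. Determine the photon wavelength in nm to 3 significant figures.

For Z = 2 the level energies scale as Z², so the effective Rydberg energy is 13.6 × 4 = 54.40 eV.
ΔE = 54.40 × (1/6² − 1/7²) = 54.40 × 0.007370 = 0.4009 eV.
λ = hc/ΔE = 1240 / 0.4009 = 3090 nm.

3090 nm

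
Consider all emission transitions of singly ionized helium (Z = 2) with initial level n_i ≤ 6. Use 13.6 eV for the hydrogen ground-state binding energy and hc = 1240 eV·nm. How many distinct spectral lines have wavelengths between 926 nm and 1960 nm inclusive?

2

Enumerate all n_i → n_f pairs with 1 ≤ n_f < n_i ≤ 6 and compute λ = 1240 / [13.6·4·(1/n_f² − 1/n_i²)].
Lines falling in [926, 1960] nm: 5→4 (1013 nm), 6→5 (1865 nm).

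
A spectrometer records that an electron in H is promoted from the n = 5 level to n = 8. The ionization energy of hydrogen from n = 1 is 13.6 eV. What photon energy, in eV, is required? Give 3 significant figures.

E_8 = −13.60/64 = −0.2125 eV and E_5 = −13.60/25 = −0.5440 eV.
The photon energy is |E_8 − E_5| = 0.332 eV.

0.332 eV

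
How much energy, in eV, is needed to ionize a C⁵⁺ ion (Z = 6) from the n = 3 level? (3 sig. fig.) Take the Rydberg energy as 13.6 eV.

E_n = −13.6 Z²/n² = −489.6/n² eV for Z = 6.
E_3 = −489.6/9 = −54.4 eV, so ionization (to E = 0) requires 54.4 eV.

54.4 eV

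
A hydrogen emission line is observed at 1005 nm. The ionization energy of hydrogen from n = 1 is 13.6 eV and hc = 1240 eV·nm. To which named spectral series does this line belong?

Paschen

ΔE = 1240/1005 = 1.234 eV.
This matches 13.6 × (1/3² − 1/7²), so n_f = 3: the Paschen series.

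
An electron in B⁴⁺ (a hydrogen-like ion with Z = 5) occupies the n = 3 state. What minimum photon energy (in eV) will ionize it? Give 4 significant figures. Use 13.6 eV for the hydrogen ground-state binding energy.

E_n = −13.6 Z²/n² = −340.0/n² eV for Z = 5.
E_3 = −340.0/9 = −37.78 eV, so ionization (to E = 0) requires 37.78 eV.

37.78 eV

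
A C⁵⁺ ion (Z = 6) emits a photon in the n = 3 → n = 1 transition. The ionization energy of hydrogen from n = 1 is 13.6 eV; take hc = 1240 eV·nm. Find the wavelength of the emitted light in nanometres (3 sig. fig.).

For Z = 6 the level energies scale as Z², so the effective Rydberg energy is 13.6 × 36 = 489.6 eV.
ΔE = 489.6 × (1/1² − 1/3²) = 489.6 × 0.8889 = 435.2 eV.
λ = hc/ΔE = 1240 / 435.2 = 2.85 nm.

2.85 nm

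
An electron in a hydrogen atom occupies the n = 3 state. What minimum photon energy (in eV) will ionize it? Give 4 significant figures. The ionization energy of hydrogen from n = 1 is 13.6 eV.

1.511 eV

E_3 = −13.60/9 = −1.511 eV, so ionization (to E = 0) requires 1.511 eV.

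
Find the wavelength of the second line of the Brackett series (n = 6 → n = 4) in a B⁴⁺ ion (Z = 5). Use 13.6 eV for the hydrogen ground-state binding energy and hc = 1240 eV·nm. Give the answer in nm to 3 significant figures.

105 nm

The Brackett series terminates on n_f = 4; the second line has n_i = 4+2 = 6.
ΔE = 340.0 × (1/4² − 1/6²) = 11.81 eV.
λ = 1240 / 11.81 = 105 nm.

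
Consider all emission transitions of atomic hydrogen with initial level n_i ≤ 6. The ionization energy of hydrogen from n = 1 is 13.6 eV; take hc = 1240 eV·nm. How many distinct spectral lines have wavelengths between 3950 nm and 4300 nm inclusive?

Enumerate all n_i → n_f pairs with 1 ≤ n_f < n_i ≤ 6 and compute λ = 1240 / [13.6·1·(1/n_f² − 1/n_i²)].
Lines falling in [3950, 4300] nm: 5→4 (4052 nm).

1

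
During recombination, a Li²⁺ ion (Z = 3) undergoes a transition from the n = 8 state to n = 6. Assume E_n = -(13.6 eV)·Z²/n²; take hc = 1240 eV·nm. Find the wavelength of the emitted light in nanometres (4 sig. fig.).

833.6 nm

For Z = 3 the level energies scale as Z², so the effective Rydberg energy is 13.6 × 9 = 122.4 eV.
ΔE = 122.4 × (1/6² − 1/8²) = 122.4 × 0.01215 = 1.488 eV.
λ = hc/ΔE = 1240 / 1.488 = 833.6 nm.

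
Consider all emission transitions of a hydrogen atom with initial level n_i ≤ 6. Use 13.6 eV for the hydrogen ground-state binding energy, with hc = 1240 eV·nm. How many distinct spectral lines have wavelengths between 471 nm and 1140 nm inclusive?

3

Enumerate all n_i → n_f pairs with 1 ≤ n_f < n_i ≤ 6 and compute λ = 1240 / [13.6·1·(1/n_f² − 1/n_i²)].
Lines falling in [471, 1140] nm: 4→2 (486.3 nm), 3→2 (656.5 nm), 6→3 (1094 nm).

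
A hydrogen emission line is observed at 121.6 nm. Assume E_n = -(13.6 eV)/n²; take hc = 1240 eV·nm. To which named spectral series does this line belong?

Lyman

ΔE = 1240/121.6 = 10.20 eV.
This matches 13.6 × (1/1² − 1/2²), so n_f = 1: the Lyman series.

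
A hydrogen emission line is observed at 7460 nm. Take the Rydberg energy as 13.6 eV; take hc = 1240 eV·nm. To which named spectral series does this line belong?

Pfund

ΔE = 1240/7460 = 0.1662 eV.
This matches 13.6 × (1/5² − 1/6²), so n_f = 5: the Pfund series.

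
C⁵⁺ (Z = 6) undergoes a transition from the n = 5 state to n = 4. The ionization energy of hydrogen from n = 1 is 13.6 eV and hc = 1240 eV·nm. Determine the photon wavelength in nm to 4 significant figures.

112.6 nm

For Z = 6 the level energies scale as Z², so the effective Rydberg energy is 13.6 × 36 = 489.6 eV.
ΔE = 489.6 × (1/4² − 1/5²) = 489.6 × 0.02250 = 11.02 eV.
λ = hc/ΔE = 1240 / 11.02 = 112.6 nm.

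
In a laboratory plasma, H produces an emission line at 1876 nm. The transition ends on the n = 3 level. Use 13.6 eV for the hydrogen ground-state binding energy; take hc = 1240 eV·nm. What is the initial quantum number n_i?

n_i = 4

The photon energy is ΔE = hc/λ = 1240 / 1876 = 0.6610 eV.
With Z = 1, ΔE = 13.60 × (1/n_f² − 1/n_i²), so 1/n_f² − 1/n_i² = 0.04860.
With n_f = 3: 1/n_i² = 1/9 − 0.04860 = 0.06251, so n_i ≈ 4.00.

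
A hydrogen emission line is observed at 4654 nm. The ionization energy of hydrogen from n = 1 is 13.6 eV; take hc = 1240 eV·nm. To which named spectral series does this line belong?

ΔE = 1240/4654 = 0.2664 eV.
This matches 13.6 × (1/5² − 1/7²), so n_f = 5: the Pfund series.

Pfund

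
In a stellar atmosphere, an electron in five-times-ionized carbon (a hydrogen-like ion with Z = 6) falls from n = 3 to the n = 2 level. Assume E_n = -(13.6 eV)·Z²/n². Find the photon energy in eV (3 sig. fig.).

68.0 eV

The Bohr energies scale as Z², so for Z = 6: E_n = −489.6/n² eV.
E_3 = −489.6/9 = −54.40 eV and E_2 = −489.6/4 = −122.4 eV.
The photon energy is |E_3 − E_2| = 68.0 eV.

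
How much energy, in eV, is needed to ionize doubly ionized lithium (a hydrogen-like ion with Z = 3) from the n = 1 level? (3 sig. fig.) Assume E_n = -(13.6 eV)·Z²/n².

122 eV

E_n = −13.6 Z²/n² = −122.4/n² eV for Z = 3.
E_1 = −122.4/1 = −122 eV, so ionization (to E = 0) requires 122 eV.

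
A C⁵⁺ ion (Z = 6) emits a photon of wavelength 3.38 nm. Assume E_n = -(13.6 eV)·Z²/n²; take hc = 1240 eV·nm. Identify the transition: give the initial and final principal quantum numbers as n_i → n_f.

n_i = 2, n_f = 1

The photon energy is ΔE = hc/λ = 1240 / 3.38 = 366.9 eV.
With Z = 6, ΔE = 489.6 × (1/n_f² − 1/n_i²), so 1/n_f² − 1/n_i² = 0.7493.
Trying n_f = 1 gives 1/n_i² = 0.2507, i.e. n_i ≈ 2; this pair matches.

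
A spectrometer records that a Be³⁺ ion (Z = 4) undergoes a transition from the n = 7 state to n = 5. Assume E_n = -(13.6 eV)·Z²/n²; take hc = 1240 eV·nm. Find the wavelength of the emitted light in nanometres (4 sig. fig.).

290.9 nm

For Z = 4 the level energies scale as Z², so the effective Rydberg energy is 13.6 × 16 = 217.6 eV.
ΔE = 217.6 × (1/5² − 1/7²) = 217.6 × 0.01959 = 4.263 eV.
λ = hc/ΔE = 1240 / 4.263 = 290.9 nm.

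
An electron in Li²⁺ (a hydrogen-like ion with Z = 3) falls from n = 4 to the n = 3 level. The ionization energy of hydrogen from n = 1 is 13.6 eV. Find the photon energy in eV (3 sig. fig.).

The Bohr energies scale as Z², so for Z = 3: E_n = −122.4/n² eV.
E_4 = −122.4/16 = −7.650 eV and E_3 = −122.4/9 = −13.60 eV.
The photon energy is |E_4 − E_3| = 5.95 eV.

5.95 eV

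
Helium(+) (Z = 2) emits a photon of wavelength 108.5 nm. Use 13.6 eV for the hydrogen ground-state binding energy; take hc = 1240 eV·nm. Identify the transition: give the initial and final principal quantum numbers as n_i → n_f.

n_i = 5, n_f = 2

The photon energy is ΔE = hc/λ = 1240 / 108.5 = 11.43 eV.
With Z = 2, ΔE = 54.40 × (1/n_f² − 1/n_i²), so 1/n_f² − 1/n_i² = 0.2101.
Trying n_f = 2 gives 1/n_i² = 0.03992, i.e. n_i ≈ 5; this pair matches.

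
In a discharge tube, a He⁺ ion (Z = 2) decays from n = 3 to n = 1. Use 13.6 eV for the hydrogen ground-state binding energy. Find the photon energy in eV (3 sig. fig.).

48.4 eV

The Bohr energies scale as Z², so for Z = 2: E_n = −54.40/n² eV.
E_3 = −54.40/9 = −6.044 eV and E_1 = −54.40/1 = −54.40 eV.
The photon energy is |E_3 − E_1| = 48.4 eV.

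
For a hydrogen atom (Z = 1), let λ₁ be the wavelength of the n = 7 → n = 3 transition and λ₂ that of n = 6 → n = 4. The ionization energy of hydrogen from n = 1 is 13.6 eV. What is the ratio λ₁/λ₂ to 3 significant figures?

λ ∝ 1/ΔE ∝ 1/(1/n_f² − 1/n_i²), and the Z² and hc factors cancel in the ratio.
λ₁/λ₂ = (1/4² − 1/6²)/(1/3² − 1/7²) = 0.03472/0.09070 = 0.383.

0.383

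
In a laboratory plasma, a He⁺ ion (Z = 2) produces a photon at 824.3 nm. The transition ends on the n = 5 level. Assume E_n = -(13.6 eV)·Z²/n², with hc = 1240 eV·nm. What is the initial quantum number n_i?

The photon energy is ΔE = hc/λ = 1240 / 824.3 = 1.504 eV.
With Z = 2, ΔE = 54.40 × (1/n_f² − 1/n_i²), so 1/n_f² − 1/n_i² = 0.02765.
With n_f = 5: 1/n_i² = 1/25 − 0.02765 = 0.01235, so n_i ≈ 9.00.

n_i = 9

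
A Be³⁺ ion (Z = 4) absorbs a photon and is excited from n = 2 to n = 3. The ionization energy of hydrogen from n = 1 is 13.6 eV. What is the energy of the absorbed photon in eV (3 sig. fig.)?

30.2 eV

The Bohr energies scale as Z², so for Z = 4: E_n = −217.6/n² eV.
E_3 = −217.6/9 = −24.18 eV and E_2 = −217.6/4 = −54.40 eV.
The photon energy is |E_3 − E_2| = 30.2 eV.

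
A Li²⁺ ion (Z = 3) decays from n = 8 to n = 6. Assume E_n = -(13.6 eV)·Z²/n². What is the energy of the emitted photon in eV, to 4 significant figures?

1.488 eV

The Bohr energies scale as Z², so for Z = 3: E_n = −122.4/n² eV.
E_8 = −122.4/64 = −1.913 eV and E_6 = −122.4/36 = −3.400 eV.
The photon energy is |E_8 − E_6| = 1.488 eV.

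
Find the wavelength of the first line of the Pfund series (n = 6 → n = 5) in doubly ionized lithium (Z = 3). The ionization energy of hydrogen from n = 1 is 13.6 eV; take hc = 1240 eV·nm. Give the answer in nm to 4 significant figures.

828.9 nm

The Pfund series terminates on n_f = 5; the first line has n_i = 5+1 = 6.
ΔE = 122.4 × (1/5² − 1/6²) = 1.496 eV.
λ = 1240 / 1.496 = 828.9 nm.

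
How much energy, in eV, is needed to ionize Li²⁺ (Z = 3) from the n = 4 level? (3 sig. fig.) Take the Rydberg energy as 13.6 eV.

7.65 eV

E_n = −13.6 Z²/n² = −122.4/n² eV for Z = 3.
E_4 = −122.4/16 = −7.65 eV, so ionization (to E = 0) requires 7.65 eV.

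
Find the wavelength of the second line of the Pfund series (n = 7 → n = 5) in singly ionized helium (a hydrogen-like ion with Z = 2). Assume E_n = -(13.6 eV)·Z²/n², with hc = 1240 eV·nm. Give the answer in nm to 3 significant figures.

1160 nm

The Pfund series terminates on n_f = 5; the second line has n_i = 5+2 = 7.
ΔE = 54.40 × (1/5² − 1/7²) = 1.066 eV.
λ = 1240 / 1.066 = 1160 nm.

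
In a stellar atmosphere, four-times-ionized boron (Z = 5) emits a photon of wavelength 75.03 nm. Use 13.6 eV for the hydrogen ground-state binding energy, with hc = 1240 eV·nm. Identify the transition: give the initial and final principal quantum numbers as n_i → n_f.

n_i = 4, n_f = 3

The photon energy is ΔE = hc/λ = 1240 / 75.03 = 16.53 eV.
With Z = 5, ΔE = 340.0 × (1/n_f² − 1/n_i²), so 1/n_f² − 1/n_i² = 0.04861.
Trying n_f = 3 gives 1/n_i² = 0.06250, i.e. n_i ≈ 4; this pair matches.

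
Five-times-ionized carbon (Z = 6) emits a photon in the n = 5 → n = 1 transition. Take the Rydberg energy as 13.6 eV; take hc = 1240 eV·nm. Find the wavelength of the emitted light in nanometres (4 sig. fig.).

For Z = 6 the level energies scale as Z², so the effective Rydberg energy is 13.6 × 36 = 489.6 eV.
ΔE = 489.6 × (1/1² − 1/5²) = 489.6 × 0.9600 = 470.0 eV.
λ = hc/ΔE = 1240 / 470.0 = 2.638 nm.

2.638 nm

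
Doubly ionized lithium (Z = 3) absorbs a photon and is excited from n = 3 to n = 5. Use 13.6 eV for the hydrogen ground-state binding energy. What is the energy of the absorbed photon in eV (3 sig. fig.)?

8.70 eV

The Bohr energies scale as Z², so for Z = 3: E_n = −122.4/n² eV.
E_5 = −122.4/25 = −4.896 eV and E_3 = −122.4/9 = −13.60 eV.
The photon energy is |E_5 − E_3| = 8.70 eV.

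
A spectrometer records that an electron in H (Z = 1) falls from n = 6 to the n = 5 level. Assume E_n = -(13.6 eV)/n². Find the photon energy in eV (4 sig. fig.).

E_6 = −13.60/36 = −0.3778 eV and E_5 = −13.60/25 = −0.5440 eV.
The photon energy is |E_6 − E_5| = 0.1662 eV.

0.1662 eV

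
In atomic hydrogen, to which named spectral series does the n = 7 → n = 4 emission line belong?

Brackett

The series is set by the lower level: n_f = 4 is the Brackett series.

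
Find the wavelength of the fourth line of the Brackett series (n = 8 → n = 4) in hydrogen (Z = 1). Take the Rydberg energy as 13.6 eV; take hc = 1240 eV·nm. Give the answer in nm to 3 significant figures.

1950 nm

The Brackett series terminates on n_f = 4; the fourth line has n_i = 4+4 = 8.
ΔE = 13.60 × (1/4² − 1/8²) = 0.6375 eV.
λ = 1240 / 0.6375 = 1950 nm.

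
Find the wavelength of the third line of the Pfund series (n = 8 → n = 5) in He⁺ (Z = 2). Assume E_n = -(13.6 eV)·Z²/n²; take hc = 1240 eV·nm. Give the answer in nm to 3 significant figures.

The Pfund series terminates on n_f = 5; the third line has n_i = 5+3 = 8.
ΔE = 54.40 × (1/5² − 1/8²) = 1.326 eV.
λ = 1240 / 1.326 = 935 nm.

935 nm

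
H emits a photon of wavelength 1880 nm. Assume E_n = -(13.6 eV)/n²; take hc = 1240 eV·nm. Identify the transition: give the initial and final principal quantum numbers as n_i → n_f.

The photon energy is ΔE = hc/λ = 1240 / 1880 = 0.6596 eV.
With Z = 1, ΔE = 13.60 × (1/n_f² − 1/n_i²), so 1/n_f² − 1/n_i² = 0.04850.
Trying n_f = 3 gives 1/n_i² = 0.06261, i.e. n_i ≈ 4; this pair matches.

n_i = 4, n_f = 3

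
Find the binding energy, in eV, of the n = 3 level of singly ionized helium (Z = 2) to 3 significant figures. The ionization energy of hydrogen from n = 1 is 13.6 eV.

E_n = −13.6 Z²/n² = −54.40/n² eV for Z = 2.
E_3 = −54.40/9 = −6.04 eV, so ionization (to E = 0) requires 6.04 eV.

6.04 eV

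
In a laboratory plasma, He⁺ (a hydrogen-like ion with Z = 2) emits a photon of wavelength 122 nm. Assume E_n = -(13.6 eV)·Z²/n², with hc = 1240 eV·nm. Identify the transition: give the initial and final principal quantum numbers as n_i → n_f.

n_i = 4, n_f = 2

The photon energy is ΔE = hc/λ = 1240 / 122 = 10.16 eV.
With Z = 2, ΔE = 54.40 × (1/n_f² − 1/n_i²), so 1/n_f² − 1/n_i² = 0.1868.
Trying n_f = 2 gives 1/n_i² = 0.06316, i.e. n_i ≈ 4; this pair matches.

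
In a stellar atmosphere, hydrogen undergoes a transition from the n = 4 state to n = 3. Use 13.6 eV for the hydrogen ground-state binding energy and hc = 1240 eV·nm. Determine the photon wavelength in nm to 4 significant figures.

1876 nm

ΔE = 13.60 × (1/3² − 1/4²) = 13.60 × 0.04861 = 0.6611 eV.
λ = hc/ΔE = 1240 / 0.6611 = 1876 nm.
This line belongs to the Paschen series.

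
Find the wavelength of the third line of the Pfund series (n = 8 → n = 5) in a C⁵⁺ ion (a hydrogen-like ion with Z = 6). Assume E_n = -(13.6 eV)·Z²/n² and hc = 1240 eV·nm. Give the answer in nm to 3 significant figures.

104 nm

The Pfund series terminates on n_f = 5; the third line has n_i = 5+3 = 8.
ΔE = 489.6 × (1/5² − 1/8²) = 11.93 eV.
λ = 1240 / 11.93 = 104 nm.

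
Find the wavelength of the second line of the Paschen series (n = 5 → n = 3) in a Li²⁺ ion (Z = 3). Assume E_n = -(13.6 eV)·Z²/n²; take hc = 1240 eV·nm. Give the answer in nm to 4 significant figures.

142.5 nm

The Paschen series terminates on n_f = 3; the second line has n_i = 3+2 = 5.
ΔE = 122.4 × (1/3² − 1/5²) = 8.704 eV.
λ = 1240 / 8.704 = 142.5 nm.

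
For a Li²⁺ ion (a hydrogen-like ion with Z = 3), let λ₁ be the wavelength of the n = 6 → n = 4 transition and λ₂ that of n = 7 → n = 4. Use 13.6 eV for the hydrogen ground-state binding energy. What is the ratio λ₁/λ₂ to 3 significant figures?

λ ∝ 1/ΔE ∝ 1/(1/n_f² − 1/n_i²), and the Z² and hc factors cancel in the ratio.
λ₁/λ₂ = (1/4² − 1/7²)/(1/4² − 1/6²) = 0.04209/0.03472 = 1.21.

1.21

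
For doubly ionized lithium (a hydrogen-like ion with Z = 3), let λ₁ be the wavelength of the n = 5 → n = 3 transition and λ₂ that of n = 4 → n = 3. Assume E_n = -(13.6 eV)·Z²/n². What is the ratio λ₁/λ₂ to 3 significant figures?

0.684

λ ∝ 1/ΔE ∝ 1/(1/n_f² − 1/n_i²), and the Z² and hc factors cancel in the ratio.
λ₁/λ₂ = (1/3² − 1/4²)/(1/3² − 1/5²) = 0.04861/0.07111 = 0.684.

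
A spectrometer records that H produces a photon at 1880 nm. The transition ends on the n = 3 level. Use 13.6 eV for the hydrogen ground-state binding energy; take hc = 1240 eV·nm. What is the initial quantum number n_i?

The photon energy is ΔE = hc/λ = 1240 / 1880 = 0.6596 eV.
With Z = 1, ΔE = 13.60 × (1/n_f² − 1/n_i²), so 1/n_f² − 1/n_i² = 0.04850.
With n_f = 3: 1/n_i² = 1/9 − 0.04850 = 0.06261, so n_i ≈ 4.00.

n_i = 4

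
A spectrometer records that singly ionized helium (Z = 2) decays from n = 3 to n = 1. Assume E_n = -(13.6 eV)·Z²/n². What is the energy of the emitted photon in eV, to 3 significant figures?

48.4 eV

The Bohr energies scale as Z², so for Z = 2: E_n = −54.40/n² eV.
E_3 = −54.40/9 = −6.044 eV and E_1 = −54.40/1 = −54.40 eV.
The photon energy is |E_3 − E_1| = 48.4 eV.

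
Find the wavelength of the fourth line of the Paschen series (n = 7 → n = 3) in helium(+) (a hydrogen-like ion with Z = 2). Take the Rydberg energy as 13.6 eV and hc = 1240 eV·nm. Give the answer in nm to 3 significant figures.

251 nm

The Paschen series terminates on n_f = 3; the fourth line has n_i = 3+4 = 7.
ΔE = 54.40 × (1/3² − 1/7²) = 4.934 eV.
λ = 1240 / 4.934 = 251 nm.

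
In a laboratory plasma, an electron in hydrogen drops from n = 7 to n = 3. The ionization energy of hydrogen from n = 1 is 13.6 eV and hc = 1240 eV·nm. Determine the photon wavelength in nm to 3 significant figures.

1010 nm

ΔE = 13.60 × (1/3² − 1/7²) = 13.60 × 0.09070 = 1.234 eV.
λ = hc/ΔE = 1240 / 1.234 = 1010 nm.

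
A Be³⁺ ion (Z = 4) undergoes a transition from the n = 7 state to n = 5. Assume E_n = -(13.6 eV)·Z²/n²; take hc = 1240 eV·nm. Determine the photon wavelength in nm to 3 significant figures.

For Z = 4 the level energies scale as Z², so the effective Rydberg energy is 13.6 × 16 = 217.6 eV.
ΔE = 217.6 × (1/5² − 1/7²) = 217.6 × 0.01959 = 4.263 eV.
λ = hc/ΔE = 1240 / 4.263 = 291 nm.

291 nm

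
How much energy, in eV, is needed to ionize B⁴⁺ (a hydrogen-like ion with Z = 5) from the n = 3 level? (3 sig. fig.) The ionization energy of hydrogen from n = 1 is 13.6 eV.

37.8 eV

E_n = −13.6 Z²/n² = −340.0/n² eV for Z = 5.
E_3 = −340.0/9 = −37.8 eV, so ionization (to E = 0) requires 37.8 eV.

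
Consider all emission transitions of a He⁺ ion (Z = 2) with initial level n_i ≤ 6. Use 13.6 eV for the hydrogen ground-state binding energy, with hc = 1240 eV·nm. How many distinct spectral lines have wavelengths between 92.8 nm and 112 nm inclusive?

2

Enumerate all n_i → n_f pairs with 1 ≤ n_f < n_i ≤ 6 and compute λ = 1240 / [13.6·4·(1/n_f² − 1/n_i²)].
Lines falling in [92.8, 112] nm: 6→2 (102.6 nm), 5→2 (108.5 nm).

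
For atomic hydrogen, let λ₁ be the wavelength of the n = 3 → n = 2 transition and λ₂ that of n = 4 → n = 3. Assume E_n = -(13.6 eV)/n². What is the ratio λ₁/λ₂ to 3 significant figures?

0.350

λ ∝ 1/ΔE ∝ 1/(1/n_f² − 1/n_i²), and the Z² and hc factors cancel in the ratio.
λ₁/λ₂ = (1/3² − 1/4²)/(1/2² − 1/3²) = 0.04861/0.1389 = 0.350.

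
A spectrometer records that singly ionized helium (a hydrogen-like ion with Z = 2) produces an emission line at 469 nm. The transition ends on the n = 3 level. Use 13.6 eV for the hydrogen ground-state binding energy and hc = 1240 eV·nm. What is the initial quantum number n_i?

The photon energy is ΔE = hc/λ = 1240 / 469 = 2.644 eV.
With Z = 2, ΔE = 54.40 × (1/n_f² − 1/n_i²), so 1/n_f² − 1/n_i² = 0.04860.
With n_f = 3: 1/n_i² = 1/9 − 0.04860 = 0.06251, so n_i ≈ 4.00.

n_i = 4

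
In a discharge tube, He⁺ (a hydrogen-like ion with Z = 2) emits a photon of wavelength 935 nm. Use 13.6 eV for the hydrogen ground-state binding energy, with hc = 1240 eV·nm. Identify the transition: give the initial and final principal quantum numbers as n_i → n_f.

n_i = 8, n_f = 5

The photon energy is ΔE = hc/λ = 1240 / 935 = 1.326 eV.
With Z = 2, ΔE = 54.40 × (1/n_f² − 1/n_i²), so 1/n_f² − 1/n_i² = 0.02438.
Trying n_f = 5 gives 1/n_i² = 0.01562, i.e. n_i ≈ 8; this pair matches.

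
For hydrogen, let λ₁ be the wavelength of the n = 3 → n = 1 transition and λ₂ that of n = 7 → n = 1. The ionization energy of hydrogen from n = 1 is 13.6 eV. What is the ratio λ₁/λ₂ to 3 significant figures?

λ ∝ 1/ΔE ∝ 1/(1/n_f² − 1/n_i²), and the Z² and hc factors cancel in the ratio.
λ₁/λ₂ = (1/1² − 1/7²)/(1/1² − 1/3²) = 0.9796/0.8889 = 1.10.

1.10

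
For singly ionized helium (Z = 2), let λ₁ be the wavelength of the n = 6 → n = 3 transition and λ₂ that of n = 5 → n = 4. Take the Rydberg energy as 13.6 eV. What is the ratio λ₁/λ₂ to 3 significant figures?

0.270

λ ∝ 1/ΔE ∝ 1/(1/n_f² − 1/n_i²), and the Z² and hc factors cancel in the ratio.
λ₁/λ₂ = (1/4² − 1/5²)/(1/3² − 1/6²) = 0.02250/0.08333 = 0.270.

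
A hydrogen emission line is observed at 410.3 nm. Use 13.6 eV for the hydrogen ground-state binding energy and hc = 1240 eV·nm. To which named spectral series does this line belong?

ΔE = 1240/410.3 = 3.022 eV.
This matches 13.6 × (1/2² − 1/6²), so n_f = 2: the Balmer series.

Balmer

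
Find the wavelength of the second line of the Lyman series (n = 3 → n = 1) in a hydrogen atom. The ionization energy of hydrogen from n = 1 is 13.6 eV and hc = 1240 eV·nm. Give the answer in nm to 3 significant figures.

103 nm

The Lyman series terminates on n_f = 1; the second line has n_i = 1+2 = 3.
ΔE = 13.60 × (1/1² − 1/3²) = 12.09 eV.
λ = 1240 / 12.09 = 103 nm.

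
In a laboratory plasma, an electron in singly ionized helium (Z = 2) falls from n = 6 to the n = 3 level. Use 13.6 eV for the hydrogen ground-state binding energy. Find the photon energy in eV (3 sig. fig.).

The Bohr energies scale as Z², so for Z = 2: E_n = −54.40/n² eV.
E_6 = −54.40/36 = −1.511 eV and E_3 = −54.40/9 = −6.044 eV.
The photon energy is |E_6 − E_3| = 4.53 eV.

4.53 eV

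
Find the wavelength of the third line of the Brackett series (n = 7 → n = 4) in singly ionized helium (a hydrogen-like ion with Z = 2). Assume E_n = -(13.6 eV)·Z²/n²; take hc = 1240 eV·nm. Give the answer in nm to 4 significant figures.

The Brackett series terminates on n_f = 4; the third line has n_i = 4+3 = 7.
ΔE = 54.40 × (1/4² − 1/7²) = 2.290 eV.
λ = 1240 / 2.290 = 541.5 nm.

541.5 nm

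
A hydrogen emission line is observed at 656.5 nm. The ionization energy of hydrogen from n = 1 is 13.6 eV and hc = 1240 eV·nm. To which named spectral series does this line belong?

Balmer

ΔE = 1240/656.5 = 1.889 eV.
This matches 13.6 × (1/2² − 1/3²), so n_f = 2: the Balmer series.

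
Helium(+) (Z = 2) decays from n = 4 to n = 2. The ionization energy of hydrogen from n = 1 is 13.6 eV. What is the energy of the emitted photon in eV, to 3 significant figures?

10.2 eV

The Bohr energies scale as Z², so for Z = 2: E_n = −54.40/n² eV.
E_4 = −54.40/16 = −3.400 eV and E_2 = −54.40/4 = −13.60 eV.
The photon energy is |E_4 − E_2| = 10.2 eV.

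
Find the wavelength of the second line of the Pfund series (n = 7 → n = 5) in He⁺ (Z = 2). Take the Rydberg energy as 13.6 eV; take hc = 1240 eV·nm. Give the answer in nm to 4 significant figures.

1163 nm

The Pfund series terminates on n_f = 5; the second line has n_i = 5+2 = 7.
ΔE = 54.40 × (1/5² − 1/7²) = 1.066 eV.
λ = 1240 / 1.066 = 1163 nm.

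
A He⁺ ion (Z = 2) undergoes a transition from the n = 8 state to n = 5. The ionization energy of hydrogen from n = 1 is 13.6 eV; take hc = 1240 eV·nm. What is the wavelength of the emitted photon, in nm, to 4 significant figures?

For Z = 2 the level energies scale as Z², so the effective Rydberg energy is 13.6 × 4 = 54.40 eV.
ΔE = 54.40 × (1/5² − 1/8²) = 54.40 × 0.02438 = 1.326 eV.
λ = hc/ΔE = 1240 / 1.326 = 935.1 nm.

935.1 nm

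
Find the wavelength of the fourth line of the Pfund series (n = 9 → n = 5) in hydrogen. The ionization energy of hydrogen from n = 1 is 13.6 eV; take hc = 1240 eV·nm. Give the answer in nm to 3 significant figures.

3300 nm

The Pfund series terminates on n_f = 5; the fourth line has n_i = 5+4 = 9.
ΔE = 13.60 × (1/5² − 1/9²) = 0.3761 eV.
λ = 1240 / 0.3761 = 3300 nm.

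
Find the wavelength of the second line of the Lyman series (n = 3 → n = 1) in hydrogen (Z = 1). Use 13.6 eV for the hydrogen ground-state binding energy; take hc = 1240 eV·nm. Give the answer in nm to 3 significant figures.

The Lyman series terminates on n_f = 1; the second line has n_i = 1+2 = 3.
ΔE = 13.60 × (1/1² − 1/3²) = 12.09 eV.
λ = 1240 / 12.09 = 103 nm.

103 nm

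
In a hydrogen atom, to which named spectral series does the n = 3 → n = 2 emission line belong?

The series is set by the lower level: n_f = 2 is the Balmer series.

Balmer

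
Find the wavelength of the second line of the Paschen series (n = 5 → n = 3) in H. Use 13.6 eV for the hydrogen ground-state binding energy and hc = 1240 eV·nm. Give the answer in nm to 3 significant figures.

1280 nm

The Paschen series terminates on n_f = 3; the second line has n_i = 3+2 = 5.
ΔE = 13.60 × (1/3² − 1/5²) = 0.9671 eV.
λ = 1240 / 0.9671 = 1280 nm.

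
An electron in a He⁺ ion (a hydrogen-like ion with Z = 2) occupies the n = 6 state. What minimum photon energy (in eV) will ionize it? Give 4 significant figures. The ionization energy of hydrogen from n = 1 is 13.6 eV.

E_n = −13.6 Z²/n² = −54.40/n² eV for Z = 2.
E_6 = −54.40/36 = −1.511 eV, so ionization (to E = 0) requires 1.511 eV.

1.511 eV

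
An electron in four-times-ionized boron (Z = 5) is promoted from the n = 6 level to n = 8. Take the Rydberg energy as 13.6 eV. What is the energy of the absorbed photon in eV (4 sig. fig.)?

4.132 eV

The Bohr energies scale as Z², so for Z = 5: E_n = −340.0/n² eV.
E_8 = −340.0/64 = −5.313 eV and E_6 = −340.0/36 = −9.444 eV.
The photon energy is |E_8 − E_6| = 4.132 eV.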